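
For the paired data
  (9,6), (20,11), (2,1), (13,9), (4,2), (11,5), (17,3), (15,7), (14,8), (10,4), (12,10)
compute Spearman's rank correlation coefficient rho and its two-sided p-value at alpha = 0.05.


Step 1: Rank x and y separately (midranks; no ties here).
rank(x): 9->3, 20->11, 2->1, 13->7, 4->2, 11->5, 17->10, 15->9, 14->8, 10->4, 12->6
rank(y): 6->6, 11->11, 1->1, 9->9, 2->2, 5->5, 3->3, 7->7, 8->8, 4->4, 10->10
Step 2: d_i = R_x(i) - R_y(i); compute d_i^2.
  (3-6)^2=9, (11-11)^2=0, (1-1)^2=0, (7-9)^2=4, (2-2)^2=0, (5-5)^2=0, (10-3)^2=49, (9-7)^2=4, (8-8)^2=0, (4-4)^2=0, (6-10)^2=16
sum(d^2) = 82.
Step 3: rho = 1 - 6*82 / (11*(11^2 - 1)) = 1 - 492/1320 = 0.627273.
Step 4: Under H0, t = rho * sqrt((n-2)/(1-rho^2)) = 2.4163 ~ t(9).
Step 5: Two-sided p-value from the t-distribution with 9 df = 0.038845.
Step 6: alpha = 0.05. reject H0.

rho = 0.6273, p = 0.038845, reject H0 at alpha = 0.05.


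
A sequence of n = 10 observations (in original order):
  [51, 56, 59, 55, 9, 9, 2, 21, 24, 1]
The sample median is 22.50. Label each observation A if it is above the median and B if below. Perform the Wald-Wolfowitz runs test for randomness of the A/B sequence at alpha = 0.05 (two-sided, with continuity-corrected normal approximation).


Step 1: Compute median = 22.50; label A = above, B = below.
Labels in order: AAAABBBBAB  (n_A = 5, n_B = 5)
Step 2: Count runs R = 4.
Step 3: Under H0 (random ordering), E[R] = 2*n_A*n_B/(n_A+n_B) + 1 = 2*5*5/10 + 1 = 6.0000.
        Var[R] = 2*n_A*n_B*(2*n_A*n_B - n_A - n_B) / ((n_A+n_B)^2 * (n_A+n_B-1)) = 2000/900 = 2.2222.
        SD[R] = 1.4907.
Step 4: Continuity-corrected z = (R + 0.5 - E[R]) / SD[R] = (4 + 0.5 - 6.0000) / 1.4907 = -1.0062.
Step 5: Two-sided p-value via normal approximation = 2*(1 - Phi(|z|)) = 0.314305.
Step 6: alpha = 0.05. fail to reject H0.

R = 4, z = -1.0062, p = 0.314305, fail to reject H0.


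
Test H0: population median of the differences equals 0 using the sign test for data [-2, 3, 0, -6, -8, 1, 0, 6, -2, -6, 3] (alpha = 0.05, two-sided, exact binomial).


Step 1: Discard zero differences. Original n = 11; n_eff = number of nonzero differences = 9.
Nonzero differences (with sign): -2, +3, -6, -8, +1, +6, -2, -6, +3
Step 2: Count signs: positive = 4, negative = 5.
Step 3: Under H0: P(positive) = 0.5, so the number of positives S ~ Bin(9, 0.5).
Step 4: Two-sided exact p-value = sum of Bin(9,0.5) probabilities at or below the observed probability = 1.000000.
Step 5: alpha = 0.05. fail to reject H0.

n_eff = 9, pos = 4, neg = 5, p = 1.000000, fail to reject H0.


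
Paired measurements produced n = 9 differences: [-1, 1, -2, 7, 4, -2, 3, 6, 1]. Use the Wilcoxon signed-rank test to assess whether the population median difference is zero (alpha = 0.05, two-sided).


Step 1: Drop any zero differences (none here) and take |d_i|.
|d| = [1, 1, 2, 7, 4, 2, 3, 6, 1]
Step 2: Midrank |d_i| (ties get averaged ranks).
ranks: |1|->2, |1|->2, |2|->4.5, |7|->9, |4|->7, |2|->4.5, |3|->6, |6|->8, |1|->2
Step 3: Attach original signs; sum ranks with positive sign and with negative sign.
W+ = 2 + 9 + 7 + 6 + 8 + 2 = 34
W- = 2 + 4.5 + 4.5 = 11
(Check: W+ + W- = 45 should equal n(n+1)/2 = 45.)
Step 4: Test statistic W = min(W+, W-) = 11.
Step 5: Ties in |d|, so use the tie-corrected normal approximation.
        E[W] = n(n+1)/4 = 9*10/4 = 22.5.
        Tie groups: |d|=1 (t=3), |d|=2 (t=2); sum(t^3 - t) = 30.
        Var[W] = n(n+1)(2n+1)/24 - sum(t^3-t)/48 = 1710/24 - 30/48 = 70.625.
        z = (W - E[W]) / sqrt(Var[W]) = (11 - 22.5) / 8.4039 = -1.3684.
        Two-sided p = 2*Phi(z) = 0.171181.
Step 6: alpha = 0.05. fail to reject H0.

W+ = 34, W- = 11, W = min = 11, p = 0.171181, fail to reject H0.


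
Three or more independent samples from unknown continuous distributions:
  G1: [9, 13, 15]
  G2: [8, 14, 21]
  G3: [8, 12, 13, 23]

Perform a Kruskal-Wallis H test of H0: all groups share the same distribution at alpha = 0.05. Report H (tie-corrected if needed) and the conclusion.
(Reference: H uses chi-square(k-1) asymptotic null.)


Step 1: Combine all N = 10 observations and assign midranks.
sorted (value, group, rank): (8,G2,1.5), (8,G3,1.5), (9,G1,3), (12,G3,4), (13,G1,5.5), (13,G3,5.5), (14,G2,7), (15,G1,8), (21,G2,9), (23,G3,10)
Step 2: Sum ranks within each group.
R_1 = 16.5 (n_1 = 3)
R_2 = 17.5 (n_2 = 3)
R_3 = 21 (n_3 = 4)
Step 3: H = 12/(N(N+1)) * sum(R_i^2/n_i) - 3(N+1)
     = 12/(10*11) * (16.5^2/3 + 17.5^2/3 + 21^2/4) - 3*11
     = 0.109091 * 303.083 - 33
     = 0.063636.
Step 4: Ties present; correction factor C = 1 - 12/(10^3 - 10) = 0.987879. Corrected H = 0.063636 / 0.987879 = 0.064417.
Step 5: Under H0, H ~ chi^2(2); p-value = 0.968305.
Step 6: alpha = 0.05. fail to reject H0.

H = 0.0644, df = 2, p = 0.968305, fail to reject H0.


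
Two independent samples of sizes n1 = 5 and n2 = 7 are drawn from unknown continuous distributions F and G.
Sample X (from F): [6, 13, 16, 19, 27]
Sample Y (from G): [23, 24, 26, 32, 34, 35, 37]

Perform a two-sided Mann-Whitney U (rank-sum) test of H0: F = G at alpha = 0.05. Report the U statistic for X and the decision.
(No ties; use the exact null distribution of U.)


Step 1: Combine and sort all 12 observations; assign midranks.
sorted (value, group): (6,X), (13,X), (16,X), (19,X), (23,Y), (24,Y), (26,Y), (27,X), (32,Y), (34,Y), (35,Y), (37,Y)
ranks: 6->1, 13->2, 16->3, 19->4, 23->5, 24->6, 26->7, 27->8, 32->9, 34->10, 35->11, 37->12
Step 2: Rank sum for X: R1 = 1 + 2 + 3 + 4 + 8 = 18.
Step 3: U_X = R1 - n1(n1+1)/2 = 18 - 5*6/2 = 18 - 15 = 3.
       U_Y = n1*n2 - U_X = 35 - 3 = 32.
Step 4: No ties, so the exact null distribution of U (based on enumerating the C(12,5) = 792 equally likely rank assignments) gives the two-sided p-value.
Step 5: p-value = 0.017677; compare to alpha = 0.05. reject H0.

U_X = 3, p = 0.017677, reject H0 at alpha = 0.05.


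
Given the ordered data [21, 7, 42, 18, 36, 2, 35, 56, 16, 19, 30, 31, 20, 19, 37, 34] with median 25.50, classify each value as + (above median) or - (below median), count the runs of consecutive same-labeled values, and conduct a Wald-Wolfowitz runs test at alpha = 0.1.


Step 1: Compute median = 25.50; label A = above, B = below.
Labels in order: BBABABAABBAABBAA  (n_A = 8, n_B = 8)
Step 2: Count runs R = 10.
Step 3: Under H0 (random ordering), E[R] = 2*n_A*n_B/(n_A+n_B) + 1 = 2*8*8/16 + 1 = 9.0000.
        Var[R] = 2*n_A*n_B*(2*n_A*n_B - n_A - n_B) / ((n_A+n_B)^2 * (n_A+n_B-1)) = 14336/3840 = 3.7333.
        SD[R] = 1.9322.
Step 4: Continuity-corrected z = (R - 0.5 - E[R]) / SD[R] = (10 - 0.5 - 9.0000) / 1.9322 = 0.2588.
Step 5: Two-sided p-value via normal approximation = 2*(1 - Phi(|z|)) = 0.795809.
Step 6: alpha = 0.1. fail to reject H0.

R = 10, z = 0.2588, p = 0.795809, fail to reject H0.


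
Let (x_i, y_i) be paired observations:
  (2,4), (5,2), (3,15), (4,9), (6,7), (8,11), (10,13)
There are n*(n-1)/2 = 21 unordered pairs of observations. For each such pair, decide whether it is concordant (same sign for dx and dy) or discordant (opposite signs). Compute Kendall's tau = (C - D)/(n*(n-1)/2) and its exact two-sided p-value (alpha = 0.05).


Step 1: Enumerate the 21 unordered pairs (i,j) with i<j and classify each by sign(x_j-x_i) * sign(y_j-y_i).
  (1,2):dx=+3,dy=-2->D; (1,3):dx=+1,dy=+11->C; (1,4):dx=+2,dy=+5->C; (1,5):dx=+4,dy=+3->C
  (1,6):dx=+6,dy=+7->C; (1,7):dx=+8,dy=+9->C; (2,3):dx=-2,dy=+13->D; (2,4):dx=-1,dy=+7->D
  (2,5):dx=+1,dy=+5->C; (2,6):dx=+3,dy=+9->C; (2,7):dx=+5,dy=+11->C; (3,4):dx=+1,dy=-6->D
  (3,5):dx=+3,dy=-8->D; (3,6):dx=+5,dy=-4->D; (3,7):dx=+7,dy=-2->D; (4,5):dx=+2,dy=-2->D
  (4,6):dx=+4,dy=+2->C; (4,7):dx=+6,dy=+4->C; (5,6):dx=+2,dy=+4->C; (5,7):dx=+4,dy=+6->C
  (6,7):dx=+2,dy=+2->C
Step 2: C = 13, D = 8, total pairs = 21.
Step 3: tau = (C - D)/(n(n-1)/2) = (13 - 8)/21 = 0.238095.
Step 4: Exact two-sided p-value (enumerate n! = 5040 permutations of y under H0): p = 0.561905.
Step 5: alpha = 0.05. fail to reject H0.

tau_b = 0.2381 (C=13, D=8), p = 0.561905, fail to reject H0.


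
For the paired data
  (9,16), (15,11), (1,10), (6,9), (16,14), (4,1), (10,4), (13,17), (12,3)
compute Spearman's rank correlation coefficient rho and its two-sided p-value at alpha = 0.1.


Step 1: Rank x and y separately (midranks; no ties here).
rank(x): 9->4, 15->8, 1->1, 6->3, 16->9, 4->2, 10->5, 13->7, 12->6
rank(y): 16->8, 11->6, 10->5, 9->4, 14->7, 1->1, 4->3, 17->9, 3->2
Step 2: d_i = R_x(i) - R_y(i); compute d_i^2.
  (4-8)^2=16, (8-6)^2=4, (1-5)^2=16, (3-4)^2=1, (9-7)^2=4, (2-1)^2=1, (5-3)^2=4, (7-9)^2=4, (6-2)^2=16
sum(d^2) = 66.
Step 3: rho = 1 - 6*66 / (9*(9^2 - 1)) = 1 - 396/720 = 0.450000.
Step 4: Under H0, t = rho * sqrt((n-2)/(1-rho^2)) = 1.3332 ~ t(7).
Step 5: Two-sided p-value from the t-distribution with 7 df = 0.224216.
Step 6: alpha = 0.1. fail to reject H0.

rho = 0.4500, p = 0.224216, fail to reject H0 at alpha = 0.1.


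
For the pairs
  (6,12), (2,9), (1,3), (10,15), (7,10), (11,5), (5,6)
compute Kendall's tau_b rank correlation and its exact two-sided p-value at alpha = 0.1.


Step 1: Enumerate the 21 unordered pairs (i,j) with i<j and classify each by sign(x_j-x_i) * sign(y_j-y_i).
  (1,2):dx=-4,dy=-3->C; (1,3):dx=-5,dy=-9->C; (1,4):dx=+4,dy=+3->C; (1,5):dx=+1,dy=-2->D
  (1,6):dx=+5,dy=-7->D; (1,7):dx=-1,dy=-6->C; (2,3):dx=-1,dy=-6->C; (2,4):dx=+8,dy=+6->C
  (2,5):dx=+5,dy=+1->C; (2,6):dx=+9,dy=-4->D; (2,7):dx=+3,dy=-3->D; (3,4):dx=+9,dy=+12->C
  (3,5):dx=+6,dy=+7->C; (3,6):dx=+10,dy=+2->C; (3,7):dx=+4,dy=+3->C; (4,5):dx=-3,dy=-5->C
  (4,6):dx=+1,dy=-10->D; (4,7):dx=-5,dy=-9->C; (5,6):dx=+4,dy=-5->D; (5,7):dx=-2,dy=-4->C
  (6,7):dx=-6,dy=+1->D
Step 2: C = 14, D = 7, total pairs = 21.
Step 3: tau = (C - D)/(n(n-1)/2) = (14 - 7)/21 = 0.333333.
Step 4: Exact two-sided p-value (enumerate n! = 5040 permutations of y under H0): p = 0.381349.
Step 5: alpha = 0.1. fail to reject H0.

tau_b = 0.3333 (C=14, D=7), p = 0.381349, fail to reject H0.


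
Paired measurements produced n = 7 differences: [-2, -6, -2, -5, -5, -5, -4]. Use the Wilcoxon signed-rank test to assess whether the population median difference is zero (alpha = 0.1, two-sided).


Step 1: Drop any zero differences (none here) and take |d_i|.
|d| = [2, 6, 2, 5, 5, 5, 4]
Step 2: Midrank |d_i| (ties get averaged ranks).
ranks: |2|->1.5, |6|->7, |2|->1.5, |5|->5, |5|->5, |5|->5, |4|->3
Step 3: Attach original signs; sum ranks with positive sign and with negative sign.
W+ = 0 = 0
W- = 1.5 + 7 + 1.5 + 5 + 5 + 5 + 3 = 28
(Check: W+ + W- = 28 should equal n(n+1)/2 = 28.)
Step 4: Test statistic W = min(W+, W-) = 0.
Step 5: Ties in |d|, so use the tie-corrected normal approximation.
        E[W] = n(n+1)/4 = 7*8/4 = 14.
        Tie groups: |d|=2 (t=2), |d|=5 (t=3); sum(t^3 - t) = 30.
        Var[W] = n(n+1)(2n+1)/24 - sum(t^3-t)/48 = 840/24 - 30/48 = 34.375.
        z = (W - E[W]) / sqrt(Var[W]) = (0 - 14) / 5.8630 = -2.3878.
        Two-sided p = 2*Phi(z) = 0.016947.
Step 6: alpha = 0.1. reject H0.

W+ = 0, W- = 28, W = min = 0, p = 0.016947, reject H0.


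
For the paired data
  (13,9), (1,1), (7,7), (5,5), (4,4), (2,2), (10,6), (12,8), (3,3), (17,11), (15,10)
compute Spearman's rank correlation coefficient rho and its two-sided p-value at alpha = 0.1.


Step 1: Rank x and y separately (midranks; no ties here).
rank(x): 13->9, 1->1, 7->6, 5->5, 4->4, 2->2, 10->7, 12->8, 3->3, 17->11, 15->10
rank(y): 9->9, 1->1, 7->7, 5->5, 4->4, 2->2, 6->6, 8->8, 3->3, 11->11, 10->10
Step 2: d_i = R_x(i) - R_y(i); compute d_i^2.
  (9-9)^2=0, (1-1)^2=0, (6-7)^2=1, (5-5)^2=0, (4-4)^2=0, (2-2)^2=0, (7-6)^2=1, (8-8)^2=0, (3-3)^2=0, (11-11)^2=0, (10-10)^2=0
sum(d^2) = 2.
Step 3: rho = 1 - 6*2 / (11*(11^2 - 1)) = 1 - 12/1320 = 0.990909.
Step 4: Under H0, t = rho * sqrt((n-2)/(1-rho^2)) = 22.0966 ~ t(9).
Step 5: Two-sided p-value from the t-distribution with 9 df = 0.000000.
Step 6: alpha = 0.1. reject H0.

rho = 0.9909, p = 0.000000, reject H0 at alpha = 0.1.


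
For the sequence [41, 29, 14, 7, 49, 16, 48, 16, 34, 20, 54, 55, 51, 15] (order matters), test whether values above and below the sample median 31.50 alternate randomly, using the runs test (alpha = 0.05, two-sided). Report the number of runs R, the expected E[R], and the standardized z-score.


Step 1: Compute median = 31.50; label A = above, B = below.
Labels in order: ABBBABABABAAAB  (n_A = 7, n_B = 7)
Step 2: Count runs R = 10.
Step 3: Under H0 (random ordering), E[R] = 2*n_A*n_B/(n_A+n_B) + 1 = 2*7*7/14 + 1 = 8.0000.
        Var[R] = 2*n_A*n_B*(2*n_A*n_B - n_A - n_B) / ((n_A+n_B)^2 * (n_A+n_B-1)) = 8232/2548 = 3.2308.
        SD[R] = 1.7974.
Step 4: Continuity-corrected z = (R - 0.5 - E[R]) / SD[R] = (10 - 0.5 - 8.0000) / 1.7974 = 0.8345.
Step 5: Two-sided p-value via normal approximation = 2*(1 - Phi(|z|)) = 0.403986.
Step 6: alpha = 0.05. fail to reject H0.

R = 10, z = 0.8345, p = 0.403986, fail to reject H0.


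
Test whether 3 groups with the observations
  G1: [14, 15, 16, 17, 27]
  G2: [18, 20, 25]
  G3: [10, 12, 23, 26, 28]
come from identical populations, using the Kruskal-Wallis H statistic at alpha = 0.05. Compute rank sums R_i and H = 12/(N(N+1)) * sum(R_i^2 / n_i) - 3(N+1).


Step 1: Combine all N = 13 observations and assign midranks.
sorted (value, group, rank): (10,G3,1), (12,G3,2), (14,G1,3), (15,G1,4), (16,G1,5), (17,G1,6), (18,G2,7), (20,G2,8), (23,G3,9), (25,G2,10), (26,G3,11), (27,G1,12), (28,G3,13)
Step 2: Sum ranks within each group.
R_1 = 30 (n_1 = 5)
R_2 = 25 (n_2 = 3)
R_3 = 36 (n_3 = 5)
Step 3: H = 12/(N(N+1)) * sum(R_i^2/n_i) - 3(N+1)
     = 12/(13*14) * (30^2/5 + 25^2/3 + 36^2/5) - 3*14
     = 0.065934 * 647.533 - 42
     = 0.694505.
Step 4: No ties, so H is used without correction.
Step 5: Under H0, H ~ chi^2(2); p-value = 0.706627.
Step 6: alpha = 0.05. fail to reject H0.

H = 0.6945, df = 2, p = 0.706627, fail to reject H0.


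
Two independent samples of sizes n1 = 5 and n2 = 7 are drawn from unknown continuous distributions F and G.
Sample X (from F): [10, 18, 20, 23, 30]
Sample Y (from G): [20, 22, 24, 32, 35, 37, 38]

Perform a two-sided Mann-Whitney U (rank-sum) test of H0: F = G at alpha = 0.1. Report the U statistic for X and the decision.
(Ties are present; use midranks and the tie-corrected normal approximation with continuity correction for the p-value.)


Step 1: Combine and sort all 12 observations; assign midranks.
sorted (value, group): (10,X), (18,X), (20,X), (20,Y), (22,Y), (23,X), (24,Y), (30,X), (32,Y), (35,Y), (37,Y), (38,Y)
ranks: 10->1, 18->2, 20->3.5, 20->3.5, 22->5, 23->6, 24->7, 30->8, 32->9, 35->10, 37->11, 38->12
Step 2: Rank sum for X: R1 = 1 + 2 + 3.5 + 6 + 8 = 20.5.
Step 3: U_X = R1 - n1(n1+1)/2 = 20.5 - 5*6/2 = 20.5 - 15 = 5.5.
       U_Y = n1*n2 - U_X = 35 - 5.5 = 29.5.
Step 4: Ties are present, so use the tie-corrected normal approximation (with continuity correction) for the p-value.
Step 5: p-value = 0.061363; compare to alpha = 0.1. reject H0.

U_X = 5.5, p = 0.061363, reject H0 at alpha = 0.1.


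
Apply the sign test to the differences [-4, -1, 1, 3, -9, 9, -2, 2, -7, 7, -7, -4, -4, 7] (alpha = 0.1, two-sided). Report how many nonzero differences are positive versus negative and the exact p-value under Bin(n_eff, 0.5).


Step 1: Discard zero differences. Original n = 14; n_eff = number of nonzero differences = 14.
Nonzero differences (with sign): -4, -1, +1, +3, -9, +9, -2, +2, -7, +7, -7, -4, -4, +7
Step 2: Count signs: positive = 6, negative = 8.
Step 3: Under H0: P(positive) = 0.5, so the number of positives S ~ Bin(14, 0.5).
Step 4: Two-sided exact p-value = sum of Bin(14,0.5) probabilities at or below the observed probability = 0.790527.
Step 5: alpha = 0.1. fail to reject H0.

n_eff = 14, pos = 6, neg = 8, p = 0.790527, fail to reject H0.


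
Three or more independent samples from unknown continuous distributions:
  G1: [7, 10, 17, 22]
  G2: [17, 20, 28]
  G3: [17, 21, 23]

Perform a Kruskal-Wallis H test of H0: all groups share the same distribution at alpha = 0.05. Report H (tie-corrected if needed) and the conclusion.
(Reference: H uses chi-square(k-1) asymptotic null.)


Step 1: Combine all N = 10 observations and assign midranks.
sorted (value, group, rank): (7,G1,1), (10,G1,2), (17,G1,4), (17,G2,4), (17,G3,4), (20,G2,6), (21,G3,7), (22,G1,8), (23,G3,9), (28,G2,10)
Step 2: Sum ranks within each group.
R_1 = 15 (n_1 = 4)
R_2 = 20 (n_2 = 3)
R_3 = 20 (n_3 = 3)
Step 3: H = 12/(N(N+1)) * sum(R_i^2/n_i) - 3(N+1)
     = 12/(10*11) * (15^2/4 + 20^2/3 + 20^2/3) - 3*11
     = 0.109091 * 322.917 - 33
     = 2.227273.
Step 4: Ties present; correction factor C = 1 - 24/(10^3 - 10) = 0.975758. Corrected H = 2.227273 / 0.975758 = 2.282609.
Step 5: Under H0, H ~ chi^2(2); p-value = 0.319402.
Step 6: alpha = 0.05. fail to reject H0.

H = 2.2826, df = 2, p = 0.319402, fail to reject H0.


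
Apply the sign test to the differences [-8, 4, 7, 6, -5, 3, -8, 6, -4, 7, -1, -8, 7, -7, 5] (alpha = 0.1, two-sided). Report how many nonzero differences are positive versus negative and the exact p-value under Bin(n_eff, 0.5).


Step 1: Discard zero differences. Original n = 15; n_eff = number of nonzero differences = 15.
Nonzero differences (with sign): -8, +4, +7, +6, -5, +3, -8, +6, -4, +7, -1, -8, +7, -7, +5
Step 2: Count signs: positive = 8, negative = 7.
Step 3: Under H0: P(positive) = 0.5, so the number of positives S ~ Bin(15, 0.5).
Step 4: Two-sided exact p-value = sum of Bin(15,0.5) probabilities at or below the observed probability = 1.000000.
Step 5: alpha = 0.1. fail to reject H0.

n_eff = 15, pos = 8, neg = 7, p = 1.000000, fail to reject H0.


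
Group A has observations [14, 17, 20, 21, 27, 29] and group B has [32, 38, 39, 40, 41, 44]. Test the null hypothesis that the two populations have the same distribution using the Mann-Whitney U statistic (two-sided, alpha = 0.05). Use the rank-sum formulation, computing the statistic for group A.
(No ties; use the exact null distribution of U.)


Step 1: Combine and sort all 12 observations; assign midranks.
sorted (value, group): (14,X), (17,X), (20,X), (21,X), (27,X), (29,X), (32,Y), (38,Y), (39,Y), (40,Y), (41,Y), (44,Y)
ranks: 14->1, 17->2, 20->3, 21->4, 27->5, 29->6, 32->7, 38->8, 39->9, 40->10, 41->11, 44->12
Step 2: Rank sum for X: R1 = 1 + 2 + 3 + 4 + 5 + 6 = 21.
Step 3: U_X = R1 - n1(n1+1)/2 = 21 - 6*7/2 = 21 - 21 = 0.
       U_Y = n1*n2 - U_X = 36 - 0 = 36.
Step 4: No ties, so the exact null distribution of U (based on enumerating the C(12,6) = 924 equally likely rank assignments) gives the two-sided p-value.
Step 5: p-value = 0.002165; compare to alpha = 0.05. reject H0.

U_X = 0, p = 0.002165, reject H0 at alpha = 0.05.


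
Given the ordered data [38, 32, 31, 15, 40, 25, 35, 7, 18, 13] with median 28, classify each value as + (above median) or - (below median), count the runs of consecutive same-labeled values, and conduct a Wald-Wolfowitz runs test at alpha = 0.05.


Step 1: Compute median = 28; label A = above, B = below.
Labels in order: AAABABABBB  (n_A = 5, n_B = 5)
Step 2: Count runs R = 6.
Step 3: Under H0 (random ordering), E[R] = 2*n_A*n_B/(n_A+n_B) + 1 = 2*5*5/10 + 1 = 6.0000.
        Var[R] = 2*n_A*n_B*(2*n_A*n_B - n_A - n_B) / ((n_A+n_B)^2 * (n_A+n_B-1)) = 2000/900 = 2.2222.
        SD[R] = 1.4907.
Step 4: R = E[R], so z = 0 with no continuity correction.
Step 5: Two-sided p-value via normal approximation = 2*(1 - Phi(|z|)) = 1.000000.
Step 6: alpha = 0.05. fail to reject H0.

R = 6, z = 0.0000, p = 1.000000, fail to reject H0.


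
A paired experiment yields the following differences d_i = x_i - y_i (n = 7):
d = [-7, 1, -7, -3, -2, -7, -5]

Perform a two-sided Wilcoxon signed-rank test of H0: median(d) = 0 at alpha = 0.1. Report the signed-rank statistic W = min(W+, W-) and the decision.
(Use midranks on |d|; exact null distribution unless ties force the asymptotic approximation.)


Step 1: Drop any zero differences (none here) and take |d_i|.
|d| = [7, 1, 7, 3, 2, 7, 5]
Step 2: Midrank |d_i| (ties get averaged ranks).
ranks: |7|->6, |1|->1, |7|->6, |3|->3, |2|->2, |7|->6, |5|->4
Step 3: Attach original signs; sum ranks with positive sign and with negative sign.
W+ = 1 = 1
W- = 6 + 6 + 3 + 2 + 6 + 4 = 27
(Check: W+ + W- = 28 should equal n(n+1)/2 = 28.)
Step 4: Test statistic W = min(W+, W-) = 1.
Step 5: Ties in |d|, so use the tie-corrected normal approximation.
        E[W] = n(n+1)/4 = 7*8/4 = 14.
        Tie groups: |d|=7 (t=3); sum(t^3 - t) = 24.
        Var[W] = n(n+1)(2n+1)/24 - sum(t^3-t)/48 = 840/24 - 24/48 = 34.5.
        z = (W - E[W]) / sqrt(Var[W]) = (1 - 14) / 5.8737 = -2.2133.
        Two-sided p = 2*Phi(z) = 0.026879.
Step 6: alpha = 0.1. reject H0.

W+ = 1, W- = 27, W = min = 1, p = 0.026879, reject H0.


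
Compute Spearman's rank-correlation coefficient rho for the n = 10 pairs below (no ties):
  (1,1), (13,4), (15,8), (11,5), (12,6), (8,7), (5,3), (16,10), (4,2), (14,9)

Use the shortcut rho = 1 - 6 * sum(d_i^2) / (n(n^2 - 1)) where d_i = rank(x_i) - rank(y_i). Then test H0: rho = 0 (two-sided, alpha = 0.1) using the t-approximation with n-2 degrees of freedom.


Step 1: Rank x and y separately (midranks; no ties here).
rank(x): 1->1, 13->7, 15->9, 11->5, 12->6, 8->4, 5->3, 16->10, 4->2, 14->8
rank(y): 1->1, 4->4, 8->8, 5->5, 6->6, 7->7, 3->3, 10->10, 2->2, 9->9
Step 2: d_i = R_x(i) - R_y(i); compute d_i^2.
  (1-1)^2=0, (7-4)^2=9, (9-8)^2=1, (5-5)^2=0, (6-6)^2=0, (4-7)^2=9, (3-3)^2=0, (10-10)^2=0, (2-2)^2=0, (8-9)^2=1
sum(d^2) = 20.
Step 3: rho = 1 - 6*20 / (10*(10^2 - 1)) = 1 - 120/990 = 0.878788.
Step 4: Under H0, t = rho * sqrt((n-2)/(1-rho^2)) = 5.2086 ~ t(8).
Step 5: Two-sided p-value from the t-distribution with 8 df = 0.000814.
Step 6: alpha = 0.1. reject H0.

rho = 0.8788, p = 0.000814, reject H0 at alpha = 0.1.


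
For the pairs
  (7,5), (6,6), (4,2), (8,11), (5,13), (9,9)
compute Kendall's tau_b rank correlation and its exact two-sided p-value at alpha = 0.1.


Step 1: Enumerate the 15 unordered pairs (i,j) with i<j and classify each by sign(x_j-x_i) * sign(y_j-y_i).
  (1,2):dx=-1,dy=+1->D; (1,3):dx=-3,dy=-3->C; (1,4):dx=+1,dy=+6->C; (1,5):dx=-2,dy=+8->D
  (1,6):dx=+2,dy=+4->C; (2,3):dx=-2,dy=-4->C; (2,4):dx=+2,dy=+5->C; (2,5):dx=-1,dy=+7->D
  (2,6):dx=+3,dy=+3->C; (3,4):dx=+4,dy=+9->C; (3,5):dx=+1,dy=+11->C; (3,6):dx=+5,dy=+7->C
  (4,5):dx=-3,dy=+2->D; (4,6):dx=+1,dy=-2->D; (5,6):dx=+4,dy=-4->D
Step 2: C = 9, D = 6, total pairs = 15.
Step 3: tau = (C - D)/(n(n-1)/2) = (9 - 6)/15 = 0.200000.
Step 4: Exact two-sided p-value (enumerate n! = 720 permutations of y under H0): p = 0.719444.
Step 5: alpha = 0.1. fail to reject H0.

tau_b = 0.2000 (C=9, D=6), p = 0.719444, fail to reject H0.


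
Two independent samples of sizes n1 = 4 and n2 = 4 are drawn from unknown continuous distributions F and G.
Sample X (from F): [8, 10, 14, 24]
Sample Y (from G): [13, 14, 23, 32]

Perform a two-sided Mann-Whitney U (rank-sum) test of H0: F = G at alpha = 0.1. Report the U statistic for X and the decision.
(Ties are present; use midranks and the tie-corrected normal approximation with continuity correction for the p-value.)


Step 1: Combine and sort all 8 observations; assign midranks.
sorted (value, group): (8,X), (10,X), (13,Y), (14,X), (14,Y), (23,Y), (24,X), (32,Y)
ranks: 8->1, 10->2, 13->3, 14->4.5, 14->4.5, 23->6, 24->7, 32->8
Step 2: Rank sum for X: R1 = 1 + 2 + 4.5 + 7 = 14.5.
Step 3: U_X = R1 - n1(n1+1)/2 = 14.5 - 4*5/2 = 14.5 - 10 = 4.5.
       U_Y = n1*n2 - U_X = 16 - 4.5 = 11.5.
Step 4: Ties are present, so use the tie-corrected normal approximation (with continuity correction) for the p-value.
Step 5: p-value = 0.383630; compare to alpha = 0.1. fail to reject H0.

U_X = 4.5, p = 0.383630, fail to reject H0 at alpha = 0.1.


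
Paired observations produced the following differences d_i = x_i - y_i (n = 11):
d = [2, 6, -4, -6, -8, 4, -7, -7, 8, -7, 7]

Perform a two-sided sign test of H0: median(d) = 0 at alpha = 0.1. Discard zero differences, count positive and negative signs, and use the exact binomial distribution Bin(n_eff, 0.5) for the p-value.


Step 1: Discard zero differences. Original n = 11; n_eff = number of nonzero differences = 11.
Nonzero differences (with sign): +2, +6, -4, -6, -8, +4, -7, -7, +8, -7, +7
Step 2: Count signs: positive = 5, negative = 6.
Step 3: Under H0: P(positive) = 0.5, so the number of positives S ~ Bin(11, 0.5).
Step 4: Two-sided exact p-value = sum of Bin(11,0.5) probabilities at or below the observed probability = 1.000000.
Step 5: alpha = 0.1. fail to reject H0.

n_eff = 11, pos = 5, neg = 6, p = 1.000000, fail to reject H0.


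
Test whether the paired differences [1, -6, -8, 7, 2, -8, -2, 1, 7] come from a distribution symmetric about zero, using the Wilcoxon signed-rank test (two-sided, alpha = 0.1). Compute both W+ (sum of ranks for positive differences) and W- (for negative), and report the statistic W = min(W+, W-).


Step 1: Drop any zero differences (none here) and take |d_i|.
|d| = [1, 6, 8, 7, 2, 8, 2, 1, 7]
Step 2: Midrank |d_i| (ties get averaged ranks).
ranks: |1|->1.5, |6|->5, |8|->8.5, |7|->6.5, |2|->3.5, |8|->8.5, |2|->3.5, |1|->1.5, |7|->6.5
Step 3: Attach original signs; sum ranks with positive sign and with negative sign.
W+ = 1.5 + 6.5 + 3.5 + 1.5 + 6.5 = 19.5
W- = 5 + 8.5 + 8.5 + 3.5 = 25.5
(Check: W+ + W- = 45 should equal n(n+1)/2 = 45.)
Step 4: Test statistic W = min(W+, W-) = 19.5.
Step 5: Ties in |d|, so use the tie-corrected normal approximation.
        E[W] = n(n+1)/4 = 9*10/4 = 22.5.
        Tie groups: |d|=1 (t=2), |d|=2 (t=2), |d|=7 (t=2), |d|=8 (t=2); sum(t^3 - t) = 24.
        Var[W] = n(n+1)(2n+1)/24 - sum(t^3-t)/48 = 1710/24 - 24/48 = 70.75.
        z = (W - E[W]) / sqrt(Var[W]) = (19.5 - 22.5) / 8.4113 = -0.3567.
        Two-sided p = 2*Phi(z) = 0.721344.
Step 6: alpha = 0.1. fail to reject H0.

W+ = 19.5, W- = 25.5, W = min = 19.5, p = 0.721344, fail to reject H0.


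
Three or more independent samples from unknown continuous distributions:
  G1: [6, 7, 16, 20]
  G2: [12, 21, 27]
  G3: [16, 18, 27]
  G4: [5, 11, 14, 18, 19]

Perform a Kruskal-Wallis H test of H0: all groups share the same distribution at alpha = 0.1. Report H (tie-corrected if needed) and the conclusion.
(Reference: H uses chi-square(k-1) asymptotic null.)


Step 1: Combine all N = 15 observations and assign midranks.
sorted (value, group, rank): (5,G4,1), (6,G1,2), (7,G1,3), (11,G4,4), (12,G2,5), (14,G4,6), (16,G1,7.5), (16,G3,7.5), (18,G3,9.5), (18,G4,9.5), (19,G4,11), (20,G1,12), (21,G2,13), (27,G2,14.5), (27,G3,14.5)
Step 2: Sum ranks within each group.
R_1 = 24.5 (n_1 = 4)
R_2 = 32.5 (n_2 = 3)
R_3 = 31.5 (n_3 = 3)
R_4 = 31.5 (n_4 = 5)
Step 3: H = 12/(N(N+1)) * sum(R_i^2/n_i) - 3(N+1)
     = 12/(15*16) * (24.5^2/4 + 32.5^2/3 + 31.5^2/3 + 31.5^2/5) - 3*16
     = 0.050000 * 1031.35 - 48
     = 3.567292.
Step 4: Ties present; correction factor C = 1 - 18/(15^3 - 15) = 0.994643. Corrected H = 3.567292 / 0.994643 = 3.586505.
Step 5: Under H0, H ~ chi^2(3); p-value = 0.309715.
Step 6: alpha = 0.1. fail to reject H0.

H = 3.5865, df = 3, p = 0.309715, fail to reject H0.


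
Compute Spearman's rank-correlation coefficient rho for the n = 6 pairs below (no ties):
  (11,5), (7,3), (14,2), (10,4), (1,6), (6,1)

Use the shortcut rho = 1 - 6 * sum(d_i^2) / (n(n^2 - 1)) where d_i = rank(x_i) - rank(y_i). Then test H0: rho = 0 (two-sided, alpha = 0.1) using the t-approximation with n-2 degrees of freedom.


Step 1: Rank x and y separately (midranks; no ties here).
rank(x): 11->5, 7->3, 14->6, 10->4, 1->1, 6->2
rank(y): 5->5, 3->3, 2->2, 4->4, 6->6, 1->1
Step 2: d_i = R_x(i) - R_y(i); compute d_i^2.
  (5-5)^2=0, (3-3)^2=0, (6-2)^2=16, (4-4)^2=0, (1-6)^2=25, (2-1)^2=1
sum(d^2) = 42.
Step 3: rho = 1 - 6*42 / (6*(6^2 - 1)) = 1 - 252/210 = -0.200000.
Step 4: Under H0, t = rho * sqrt((n-2)/(1-rho^2)) = -0.4082 ~ t(4).
Step 5: Two-sided p-value from the t-distribution with 4 df = 0.704000.
Step 6: alpha = 0.1. fail to reject H0.

rho = -0.2000, p = 0.704000, fail to reject H0 at alpha = 0.1.


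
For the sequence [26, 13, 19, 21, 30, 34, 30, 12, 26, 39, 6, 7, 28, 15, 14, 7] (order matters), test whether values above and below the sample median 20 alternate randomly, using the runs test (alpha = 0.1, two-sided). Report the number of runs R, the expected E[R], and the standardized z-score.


Step 1: Compute median = 20; label A = above, B = below.
Labels in order: ABBAAAABAABBABBB  (n_A = 8, n_B = 8)
Step 2: Count runs R = 8.
Step 3: Under H0 (random ordering), E[R] = 2*n_A*n_B/(n_A+n_B) + 1 = 2*8*8/16 + 1 = 9.0000.
        Var[R] = 2*n_A*n_B*(2*n_A*n_B - n_A - n_B) / ((n_A+n_B)^2 * (n_A+n_B-1)) = 14336/3840 = 3.7333.
        SD[R] = 1.9322.
Step 4: Continuity-corrected z = (R + 0.5 - E[R]) / SD[R] = (8 + 0.5 - 9.0000) / 1.9322 = -0.2588.
Step 5: Two-sided p-value via normal approximation = 2*(1 - Phi(|z|)) = 0.795809.
Step 6: alpha = 0.1. fail to reject H0.

R = 8, z = -0.2588, p = 0.795809, fail to reject H0.


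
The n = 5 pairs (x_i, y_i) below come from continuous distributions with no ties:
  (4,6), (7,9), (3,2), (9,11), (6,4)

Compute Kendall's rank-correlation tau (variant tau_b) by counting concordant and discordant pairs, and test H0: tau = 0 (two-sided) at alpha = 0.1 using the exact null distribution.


Step 1: Enumerate the 10 unordered pairs (i,j) with i<j and classify each by sign(x_j-x_i) * sign(y_j-y_i).
  (1,2):dx=+3,dy=+3->C; (1,3):dx=-1,dy=-4->C; (1,4):dx=+5,dy=+5->C; (1,5):dx=+2,dy=-2->D
  (2,3):dx=-4,dy=-7->C; (2,4):dx=+2,dy=+2->C; (2,5):dx=-1,dy=-5->C; (3,4):dx=+6,dy=+9->C
  (3,5):dx=+3,dy=+2->C; (4,5):dx=-3,dy=-7->C
Step 2: C = 9, D = 1, total pairs = 10.
Step 3: tau = (C - D)/(n(n-1)/2) = (9 - 1)/10 = 0.800000.
Step 4: Exact two-sided p-value (enumerate n! = 120 permutations of y under H0): p = 0.083333.
Step 5: alpha = 0.1. reject H0.

tau_b = 0.8000 (C=9, D=1), p = 0.083333, reject H0.


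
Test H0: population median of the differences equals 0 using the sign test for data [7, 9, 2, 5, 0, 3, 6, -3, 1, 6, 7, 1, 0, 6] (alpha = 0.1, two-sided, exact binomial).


Step 1: Discard zero differences. Original n = 14; n_eff = number of nonzero differences = 12.
Nonzero differences (with sign): +7, +9, +2, +5, +3, +6, -3, +1, +6, +7, +1, +6
Step 2: Count signs: positive = 11, negative = 1.
Step 3: Under H0: P(positive) = 0.5, so the number of positives S ~ Bin(12, 0.5).
Step 4: Two-sided exact p-value = sum of Bin(12,0.5) probabilities at or below the observed probability = 0.006348.
Step 5: alpha = 0.1. reject H0.

n_eff = 12, pos = 11, neg = 1, p = 0.006348, reject H0.


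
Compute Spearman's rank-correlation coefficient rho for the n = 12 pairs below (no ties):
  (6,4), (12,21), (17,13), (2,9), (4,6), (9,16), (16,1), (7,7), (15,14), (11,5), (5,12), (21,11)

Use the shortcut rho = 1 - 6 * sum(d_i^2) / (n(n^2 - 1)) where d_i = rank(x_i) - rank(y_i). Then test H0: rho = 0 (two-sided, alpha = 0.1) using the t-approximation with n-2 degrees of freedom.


Step 1: Rank x and y separately (midranks; no ties here).
rank(x): 6->4, 12->8, 17->11, 2->1, 4->2, 9->6, 16->10, 7->5, 15->9, 11->7, 5->3, 21->12
rank(y): 4->2, 21->12, 13->9, 9->6, 6->4, 16->11, 1->1, 7->5, 14->10, 5->3, 12->8, 11->7
Step 2: d_i = R_x(i) - R_y(i); compute d_i^2.
  (4-2)^2=4, (8-12)^2=16, (11-9)^2=4, (1-6)^2=25, (2-4)^2=4, (6-11)^2=25, (10-1)^2=81, (5-5)^2=0, (9-10)^2=1, (7-3)^2=16, (3-8)^2=25, (12-7)^2=25
sum(d^2) = 226.
Step 3: rho = 1 - 6*226 / (12*(12^2 - 1)) = 1 - 1356/1716 = 0.209790.
Step 4: Under H0, t = rho * sqrt((n-2)/(1-rho^2)) = 0.6785 ~ t(10).
Step 5: Two-sided p-value from the t-distribution with 10 df = 0.512841.
Step 6: alpha = 0.1. fail to reject H0.

rho = 0.2098, p = 0.512841, fail to reject H0 at alpha = 0.1.


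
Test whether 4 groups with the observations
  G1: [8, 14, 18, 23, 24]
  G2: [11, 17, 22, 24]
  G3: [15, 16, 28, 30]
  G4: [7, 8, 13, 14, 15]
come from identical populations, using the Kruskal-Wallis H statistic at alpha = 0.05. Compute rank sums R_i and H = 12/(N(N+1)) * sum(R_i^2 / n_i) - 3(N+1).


Step 1: Combine all N = 18 observations and assign midranks.
sorted (value, group, rank): (7,G4,1), (8,G1,2.5), (8,G4,2.5), (11,G2,4), (13,G4,5), (14,G1,6.5), (14,G4,6.5), (15,G3,8.5), (15,G4,8.5), (16,G3,10), (17,G2,11), (18,G1,12), (22,G2,13), (23,G1,14), (24,G1,15.5), (24,G2,15.5), (28,G3,17), (30,G3,18)
Step 2: Sum ranks within each group.
R_1 = 50.5 (n_1 = 5)
R_2 = 43.5 (n_2 = 4)
R_3 = 53.5 (n_3 = 4)
R_4 = 23.5 (n_4 = 5)
Step 3: H = 12/(N(N+1)) * sum(R_i^2/n_i) - 3(N+1)
     = 12/(18*19) * (50.5^2/5 + 43.5^2/4 + 53.5^2/4 + 23.5^2/5) - 3*19
     = 0.035088 * 1809.12 - 57
     = 6.478070.
Step 4: Ties present; correction factor C = 1 - 24/(18^3 - 18) = 0.995872. Corrected H = 6.478070 / 0.995872 = 6.504922.
Step 5: Under H0, H ~ chi^2(3); p-value = 0.089469.
Step 6: alpha = 0.05. fail to reject H0.

H = 6.5049, df = 3, p = 0.089469, fail to reject H0.


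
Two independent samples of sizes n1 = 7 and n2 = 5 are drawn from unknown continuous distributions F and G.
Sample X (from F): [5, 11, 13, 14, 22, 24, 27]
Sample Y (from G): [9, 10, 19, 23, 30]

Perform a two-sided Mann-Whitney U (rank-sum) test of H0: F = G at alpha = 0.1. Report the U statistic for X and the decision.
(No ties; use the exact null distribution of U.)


Step 1: Combine and sort all 12 observations; assign midranks.
sorted (value, group): (5,X), (9,Y), (10,Y), (11,X), (13,X), (14,X), (19,Y), (22,X), (23,Y), (24,X), (27,X), (30,Y)
ranks: 5->1, 9->2, 10->3, 11->4, 13->5, 14->6, 19->7, 22->8, 23->9, 24->10, 27->11, 30->12
Step 2: Rank sum for X: R1 = 1 + 4 + 5 + 6 + 8 + 10 + 11 = 45.
Step 3: U_X = R1 - n1(n1+1)/2 = 45 - 7*8/2 = 45 - 28 = 17.
       U_Y = n1*n2 - U_X = 35 - 17 = 18.
Step 4: No ties, so the exact null distribution of U (based on enumerating the C(12,7) = 792 equally likely rank assignments) gives the two-sided p-value.
Step 5: p-value = 1.000000; compare to alpha = 0.1. fail to reject H0.

U_X = 17, p = 1.000000, fail to reject H0 at alpha = 0.1.


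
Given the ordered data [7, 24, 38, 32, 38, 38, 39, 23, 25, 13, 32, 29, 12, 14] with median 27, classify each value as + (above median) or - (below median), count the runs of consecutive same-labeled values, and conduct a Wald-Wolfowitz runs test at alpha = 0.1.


Step 1: Compute median = 27; label A = above, B = below.
Labels in order: BBAAAAABBBAABB  (n_A = 7, n_B = 7)
Step 2: Count runs R = 5.
Step 3: Under H0 (random ordering), E[R] = 2*n_A*n_B/(n_A+n_B) + 1 = 2*7*7/14 + 1 = 8.0000.
        Var[R] = 2*n_A*n_B*(2*n_A*n_B - n_A - n_B) / ((n_A+n_B)^2 * (n_A+n_B-1)) = 8232/2548 = 3.2308.
        SD[R] = 1.7974.
Step 4: Continuity-corrected z = (R + 0.5 - E[R]) / SD[R] = (5 + 0.5 - 8.0000) / 1.7974 = -1.3909.
Step 5: Two-sided p-value via normal approximation = 2*(1 - Phi(|z|)) = 0.164264.
Step 6: alpha = 0.1. fail to reject H0.

R = 5, z = -1.3909, p = 0.164264, fail to reject H0.


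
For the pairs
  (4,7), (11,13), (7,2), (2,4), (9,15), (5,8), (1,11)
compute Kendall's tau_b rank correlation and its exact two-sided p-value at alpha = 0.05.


Step 1: Enumerate the 21 unordered pairs (i,j) with i<j and classify each by sign(x_j-x_i) * sign(y_j-y_i).
  (1,2):dx=+7,dy=+6->C; (1,3):dx=+3,dy=-5->D; (1,4):dx=-2,dy=-3->C; (1,5):dx=+5,dy=+8->C
  (1,6):dx=+1,dy=+1->C; (1,7):dx=-3,dy=+4->D; (2,3):dx=-4,dy=-11->C; (2,4):dx=-9,dy=-9->C
  (2,5):dx=-2,dy=+2->D; (2,6):dx=-6,dy=-5->C; (2,7):dx=-10,dy=-2->C; (3,4):dx=-5,dy=+2->D
  (3,5):dx=+2,dy=+13->C; (3,6):dx=-2,dy=+6->D; (3,7):dx=-6,dy=+9->D; (4,5):dx=+7,dy=+11->C
  (4,6):dx=+3,dy=+4->C; (4,7):dx=-1,dy=+7->D; (5,6):dx=-4,dy=-7->C; (5,7):dx=-8,dy=-4->C
  (6,7):dx=-4,dy=+3->D
Step 2: C = 13, D = 8, total pairs = 21.
Step 3: tau = (C - D)/(n(n-1)/2) = (13 - 8)/21 = 0.238095.
Step 4: Exact two-sided p-value (enumerate n! = 5040 permutations of y under H0): p = 0.561905.
Step 5: alpha = 0.05. fail to reject H0.

tau_b = 0.2381 (C=13, D=8), p = 0.561905, fail to reject H0.


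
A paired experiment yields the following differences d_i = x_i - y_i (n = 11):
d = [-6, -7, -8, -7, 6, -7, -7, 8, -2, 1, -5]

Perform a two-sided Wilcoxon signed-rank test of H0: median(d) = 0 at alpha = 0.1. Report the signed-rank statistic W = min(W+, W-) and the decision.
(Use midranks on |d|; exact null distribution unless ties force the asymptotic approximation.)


Step 1: Drop any zero differences (none here) and take |d_i|.
|d| = [6, 7, 8, 7, 6, 7, 7, 8, 2, 1, 5]
Step 2: Midrank |d_i| (ties get averaged ranks).
ranks: |6|->4.5, |7|->7.5, |8|->10.5, |7|->7.5, |6|->4.5, |7|->7.5, |7|->7.5, |8|->10.5, |2|->2, |1|->1, |5|->3
Step 3: Attach original signs; sum ranks with positive sign and with negative sign.
W+ = 4.5 + 10.5 + 1 = 16
W- = 4.5 + 7.5 + 10.5 + 7.5 + 7.5 + 7.5 + 2 + 3 = 50
(Check: W+ + W- = 66 should equal n(n+1)/2 = 66.)
Step 4: Test statistic W = min(W+, W-) = 16.
Step 5: Ties in |d|, so use the tie-corrected normal approximation.
        E[W] = n(n+1)/4 = 11*12/4 = 33.
        Tie groups: |d|=6 (t=2), |d|=7 (t=4), |d|=8 (t=2); sum(t^3 - t) = 72.
        Var[W] = n(n+1)(2n+1)/24 - sum(t^3-t)/48 = 3036/24 - 72/48 = 125.
        z = (W - E[W]) / sqrt(Var[W]) = (16 - 33) / 11.1803 = -1.5205.
        Two-sided p = 2*Phi(z) = 0.128379.
Step 6: alpha = 0.1. fail to reject H0.

W+ = 16, W- = 50, W = min = 16, p = 0.128379, fail to reject H0.


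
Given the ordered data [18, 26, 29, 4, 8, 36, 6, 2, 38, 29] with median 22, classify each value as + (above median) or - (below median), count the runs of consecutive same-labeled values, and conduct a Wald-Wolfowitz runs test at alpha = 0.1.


Step 1: Compute median = 22; label A = above, B = below.
Labels in order: BAABBABBAA  (n_A = 5, n_B = 5)
Step 2: Count runs R = 6.
Step 3: Under H0 (random ordering), E[R] = 2*n_A*n_B/(n_A+n_B) + 1 = 2*5*5/10 + 1 = 6.0000.
        Var[R] = 2*n_A*n_B*(2*n_A*n_B - n_A - n_B) / ((n_A+n_B)^2 * (n_A+n_B-1)) = 2000/900 = 2.2222.
        SD[R] = 1.4907.
Step 4: R = E[R], so z = 0 with no continuity correction.
Step 5: Two-sided p-value via normal approximation = 2*(1 - Phi(|z|)) = 1.000000.
Step 6: alpha = 0.1. fail to reject H0.

R = 6, z = 0.0000, p = 1.000000, fail to reject H0.


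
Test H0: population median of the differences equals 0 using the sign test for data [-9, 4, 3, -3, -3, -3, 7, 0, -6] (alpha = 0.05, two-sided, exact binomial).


Step 1: Discard zero differences. Original n = 9; n_eff = number of nonzero differences = 8.
Nonzero differences (with sign): -9, +4, +3, -3, -3, -3, +7, -6
Step 2: Count signs: positive = 3, negative = 5.
Step 3: Under H0: P(positive) = 0.5, so the number of positives S ~ Bin(8, 0.5).
Step 4: Two-sided exact p-value = sum of Bin(8,0.5) probabilities at or below the observed probability = 0.726562.
Step 5: alpha = 0.05. fail to reject H0.

n_eff = 8, pos = 3, neg = 5, p = 0.726562, fail to reject H0.


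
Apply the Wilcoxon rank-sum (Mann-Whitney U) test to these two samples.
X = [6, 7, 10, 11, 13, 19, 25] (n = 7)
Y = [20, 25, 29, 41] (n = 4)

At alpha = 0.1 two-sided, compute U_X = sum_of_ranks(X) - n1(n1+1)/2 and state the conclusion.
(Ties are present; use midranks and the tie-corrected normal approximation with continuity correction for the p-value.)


Step 1: Combine and sort all 11 observations; assign midranks.
sorted (value, group): (6,X), (7,X), (10,X), (11,X), (13,X), (19,X), (20,Y), (25,X), (25,Y), (29,Y), (41,Y)
ranks: 6->1, 7->2, 10->3, 11->4, 13->5, 19->6, 20->7, 25->8.5, 25->8.5, 29->10, 41->11
Step 2: Rank sum for X: R1 = 1 + 2 + 3 + 4 + 5 + 6 + 8.5 = 29.5.
Step 3: U_X = R1 - n1(n1+1)/2 = 29.5 - 7*8/2 = 29.5 - 28 = 1.5.
       U_Y = n1*n2 - U_X = 28 - 1.5 = 26.5.
Step 4: Ties are present, so use the tie-corrected normal approximation (with continuity correction) for the p-value.
Step 5: p-value = 0.023029; compare to alpha = 0.1. reject H0.

U_X = 1.5, p = 0.023029, reject H0 at alpha = 0.1.


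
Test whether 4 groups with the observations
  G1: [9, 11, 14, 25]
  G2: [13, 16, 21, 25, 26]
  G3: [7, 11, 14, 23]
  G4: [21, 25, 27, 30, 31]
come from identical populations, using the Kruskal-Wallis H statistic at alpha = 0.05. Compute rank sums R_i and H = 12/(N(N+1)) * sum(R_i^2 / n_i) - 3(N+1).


Step 1: Combine all N = 18 observations and assign midranks.
sorted (value, group, rank): (7,G3,1), (9,G1,2), (11,G1,3.5), (11,G3,3.5), (13,G2,5), (14,G1,6.5), (14,G3,6.5), (16,G2,8), (21,G2,9.5), (21,G4,9.5), (23,G3,11), (25,G1,13), (25,G2,13), (25,G4,13), (26,G2,15), (27,G4,16), (30,G4,17), (31,G4,18)
Step 2: Sum ranks within each group.
R_1 = 25 (n_1 = 4)
R_2 = 50.5 (n_2 = 5)
R_3 = 22 (n_3 = 4)
R_4 = 73.5 (n_4 = 5)
Step 3: H = 12/(N(N+1)) * sum(R_i^2/n_i) - 3(N+1)
     = 12/(18*19) * (25^2/4 + 50.5^2/5 + 22^2/4 + 73.5^2/5) - 3*19
     = 0.035088 * 1867.75 - 57
     = 8.535088.
Step 4: Ties present; correction factor C = 1 - 42/(18^3 - 18) = 0.992776. Corrected H = 8.535088 / 0.992776 = 8.597193.
Step 5: Under H0, H ~ chi^2(3); p-value = 0.035155.
Step 6: alpha = 0.05. reject H0.

H = 8.5972, df = 3, p = 0.035155, reject H0.
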